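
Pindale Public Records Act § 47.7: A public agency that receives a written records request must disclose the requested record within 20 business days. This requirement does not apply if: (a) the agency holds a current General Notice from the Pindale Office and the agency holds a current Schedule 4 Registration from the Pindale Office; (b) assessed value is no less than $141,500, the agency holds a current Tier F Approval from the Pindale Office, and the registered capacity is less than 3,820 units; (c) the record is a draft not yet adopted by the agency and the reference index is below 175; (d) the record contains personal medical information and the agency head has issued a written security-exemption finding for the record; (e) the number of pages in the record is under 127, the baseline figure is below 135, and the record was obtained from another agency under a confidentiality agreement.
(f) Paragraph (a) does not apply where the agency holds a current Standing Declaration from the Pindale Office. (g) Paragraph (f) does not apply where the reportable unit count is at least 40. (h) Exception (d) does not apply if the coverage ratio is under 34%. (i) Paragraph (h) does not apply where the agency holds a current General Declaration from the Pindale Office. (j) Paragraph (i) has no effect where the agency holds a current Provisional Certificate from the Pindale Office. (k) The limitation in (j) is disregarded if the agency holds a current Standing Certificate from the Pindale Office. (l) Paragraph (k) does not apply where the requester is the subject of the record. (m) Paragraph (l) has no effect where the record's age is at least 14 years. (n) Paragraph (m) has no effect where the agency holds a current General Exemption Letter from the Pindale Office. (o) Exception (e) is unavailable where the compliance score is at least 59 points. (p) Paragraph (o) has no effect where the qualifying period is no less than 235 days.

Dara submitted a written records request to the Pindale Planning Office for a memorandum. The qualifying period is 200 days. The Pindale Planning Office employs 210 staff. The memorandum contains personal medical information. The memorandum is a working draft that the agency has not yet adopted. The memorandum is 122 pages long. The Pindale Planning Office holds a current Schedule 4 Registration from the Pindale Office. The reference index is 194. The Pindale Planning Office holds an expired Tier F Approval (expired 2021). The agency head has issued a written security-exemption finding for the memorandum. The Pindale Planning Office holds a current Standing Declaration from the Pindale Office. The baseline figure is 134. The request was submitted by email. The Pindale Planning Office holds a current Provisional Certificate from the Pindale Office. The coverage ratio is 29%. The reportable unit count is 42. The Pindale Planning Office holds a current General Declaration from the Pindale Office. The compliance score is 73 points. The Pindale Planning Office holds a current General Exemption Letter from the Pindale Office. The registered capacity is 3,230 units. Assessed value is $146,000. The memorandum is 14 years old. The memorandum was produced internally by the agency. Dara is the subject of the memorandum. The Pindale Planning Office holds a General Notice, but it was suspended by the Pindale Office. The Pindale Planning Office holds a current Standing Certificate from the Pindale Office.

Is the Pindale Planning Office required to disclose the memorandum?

Yes — the Pindale Planning Office must disclose the memorandum.

Exception (a) fails — no current General Notice is held.
Exception (b) fails — there is no Tier F Approval in force.
Exception (c) requires that the reference index is below 175; but the reference index is 194, not below 175, so (c) is unavailable.
All of (d)'s requirements are met (the memorandum contains personal medical information; a written security-exemption finding has been issued). Turning to paragraphs (h)–(n): (h) operates against (d): the coverage ratio is 29%, under the 34% limit. (i) would limit (h) — a current General Declaration is held — but (j) sets (i) aside: (j) operates — a current Provisional Certificate is held. (k) would limit (j) — a current Standing Certificate is held — but (l) sets (k) aside: (l) operates against (k): Dara is the subject of the memorandum. (m) would limit (l) — the record's age is 14 years, meeting the 14 years threshold — but (n) sets (m) aside: (n) is engaged — a current General Exemption Letter is held. Exception (d) does not apply.
Exception (e) requires that the record was obtained from another agency under a confidentiality agreement; but the memorandum was produced internally, so (e) is unavailable.
No exception applies. The general rule governs.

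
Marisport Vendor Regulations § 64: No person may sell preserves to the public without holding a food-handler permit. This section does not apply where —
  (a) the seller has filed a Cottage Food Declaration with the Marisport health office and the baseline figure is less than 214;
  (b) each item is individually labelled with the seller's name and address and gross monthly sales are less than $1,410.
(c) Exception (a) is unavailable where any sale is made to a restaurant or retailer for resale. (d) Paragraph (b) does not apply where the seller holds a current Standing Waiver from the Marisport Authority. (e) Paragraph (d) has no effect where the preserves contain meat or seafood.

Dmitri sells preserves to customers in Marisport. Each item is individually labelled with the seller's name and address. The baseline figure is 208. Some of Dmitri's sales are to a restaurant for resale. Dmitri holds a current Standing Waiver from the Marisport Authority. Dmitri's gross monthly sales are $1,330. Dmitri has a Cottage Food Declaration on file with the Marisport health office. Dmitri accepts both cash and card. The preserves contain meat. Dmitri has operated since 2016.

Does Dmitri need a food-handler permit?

All of (a)'s requirements are met (a Cottage Food Declaration is on file; the baseline figure is 208, less than the 214 limit). But applying paragraph (c): (c) operates against (a): some sales are to a restaurant for resale. (a) is therefore removed.
Exception (b)'s conditions are all satisfied: items are individually labelled; gross monthly sales are $1,330, less than the $1,410 limit. Under paragraphs (d)–(e): (d) would limit (b) — a current Standing Waiver is held — but (e) sets (d) aside: (e) operates against (d): the preserves contain meat. So (b) applies.

No — exception (b) applies; Dmitri is not required to hold a food-handler permit.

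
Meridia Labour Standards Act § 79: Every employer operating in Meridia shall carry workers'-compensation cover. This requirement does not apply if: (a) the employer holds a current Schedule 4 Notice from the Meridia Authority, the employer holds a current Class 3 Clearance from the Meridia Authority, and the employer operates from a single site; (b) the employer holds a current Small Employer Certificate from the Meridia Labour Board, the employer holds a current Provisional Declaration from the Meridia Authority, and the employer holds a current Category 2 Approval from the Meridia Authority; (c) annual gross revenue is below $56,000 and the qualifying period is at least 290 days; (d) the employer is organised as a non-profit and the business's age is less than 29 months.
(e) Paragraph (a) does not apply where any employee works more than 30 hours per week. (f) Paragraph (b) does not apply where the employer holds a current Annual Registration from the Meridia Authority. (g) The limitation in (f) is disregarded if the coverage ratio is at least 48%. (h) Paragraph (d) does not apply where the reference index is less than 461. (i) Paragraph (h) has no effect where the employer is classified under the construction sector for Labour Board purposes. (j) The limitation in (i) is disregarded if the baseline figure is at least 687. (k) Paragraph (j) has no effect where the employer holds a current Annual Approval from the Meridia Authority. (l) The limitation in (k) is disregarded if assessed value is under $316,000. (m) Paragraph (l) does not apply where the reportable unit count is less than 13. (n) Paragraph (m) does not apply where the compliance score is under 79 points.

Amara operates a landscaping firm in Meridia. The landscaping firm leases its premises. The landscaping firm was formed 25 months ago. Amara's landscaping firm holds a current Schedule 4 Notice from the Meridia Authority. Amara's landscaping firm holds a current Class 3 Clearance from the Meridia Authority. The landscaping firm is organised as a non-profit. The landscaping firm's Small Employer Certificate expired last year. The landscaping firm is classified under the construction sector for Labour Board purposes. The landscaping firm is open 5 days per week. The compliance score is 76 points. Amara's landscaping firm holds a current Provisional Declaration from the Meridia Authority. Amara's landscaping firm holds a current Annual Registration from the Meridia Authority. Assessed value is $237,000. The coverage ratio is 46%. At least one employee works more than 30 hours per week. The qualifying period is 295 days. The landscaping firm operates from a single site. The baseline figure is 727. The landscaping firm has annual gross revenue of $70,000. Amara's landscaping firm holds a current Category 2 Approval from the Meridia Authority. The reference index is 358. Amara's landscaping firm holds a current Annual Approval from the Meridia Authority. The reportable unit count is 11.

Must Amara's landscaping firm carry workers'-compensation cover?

Exception (a): a current Schedule 4 Notice is held; a current Class 3 Clearance is held; the employer operates from a single site — every condition holds. But applying paragraph (e): (e) operates — at least one employee exceeds 30 hours/week. So (a) is unavailable.
Exception (b) does not apply: the Small Employer Certificate has expired.
Exception (c) does not apply: annual gross revenue is $70,000, not below $56,000.
All of (d)'s requirements are met (the employer is a non-profit; the business's age is 25 months, less than the 29 months limit). However, paragraphs (h)–(n) must be considered: (h) is engaged — the reference index is 358, less than the 461 limit. (i) operates (the landscaping firm is classified under the construction sector), but is overridden by (j): (j) operates against (i): the baseline figure is 727, meeting the 687 threshold. (k) would limit (j) — a current Annual Approval is held — but (l) sets (k) aside: (l) operates against (k): assessed value is $237,000, under the $316,000 limit. (m) is engaged (the reportable unit count is 11, less than the 13 limit), but is overridden by (n): (n) operates against (m): the compliance score is 76 points, under the 79 points limit. Exception (d) does not apply.
Every exception is unavailable, so the rule governs.

Yes — Amara's landscaping firm must carry workers'-compensation cover.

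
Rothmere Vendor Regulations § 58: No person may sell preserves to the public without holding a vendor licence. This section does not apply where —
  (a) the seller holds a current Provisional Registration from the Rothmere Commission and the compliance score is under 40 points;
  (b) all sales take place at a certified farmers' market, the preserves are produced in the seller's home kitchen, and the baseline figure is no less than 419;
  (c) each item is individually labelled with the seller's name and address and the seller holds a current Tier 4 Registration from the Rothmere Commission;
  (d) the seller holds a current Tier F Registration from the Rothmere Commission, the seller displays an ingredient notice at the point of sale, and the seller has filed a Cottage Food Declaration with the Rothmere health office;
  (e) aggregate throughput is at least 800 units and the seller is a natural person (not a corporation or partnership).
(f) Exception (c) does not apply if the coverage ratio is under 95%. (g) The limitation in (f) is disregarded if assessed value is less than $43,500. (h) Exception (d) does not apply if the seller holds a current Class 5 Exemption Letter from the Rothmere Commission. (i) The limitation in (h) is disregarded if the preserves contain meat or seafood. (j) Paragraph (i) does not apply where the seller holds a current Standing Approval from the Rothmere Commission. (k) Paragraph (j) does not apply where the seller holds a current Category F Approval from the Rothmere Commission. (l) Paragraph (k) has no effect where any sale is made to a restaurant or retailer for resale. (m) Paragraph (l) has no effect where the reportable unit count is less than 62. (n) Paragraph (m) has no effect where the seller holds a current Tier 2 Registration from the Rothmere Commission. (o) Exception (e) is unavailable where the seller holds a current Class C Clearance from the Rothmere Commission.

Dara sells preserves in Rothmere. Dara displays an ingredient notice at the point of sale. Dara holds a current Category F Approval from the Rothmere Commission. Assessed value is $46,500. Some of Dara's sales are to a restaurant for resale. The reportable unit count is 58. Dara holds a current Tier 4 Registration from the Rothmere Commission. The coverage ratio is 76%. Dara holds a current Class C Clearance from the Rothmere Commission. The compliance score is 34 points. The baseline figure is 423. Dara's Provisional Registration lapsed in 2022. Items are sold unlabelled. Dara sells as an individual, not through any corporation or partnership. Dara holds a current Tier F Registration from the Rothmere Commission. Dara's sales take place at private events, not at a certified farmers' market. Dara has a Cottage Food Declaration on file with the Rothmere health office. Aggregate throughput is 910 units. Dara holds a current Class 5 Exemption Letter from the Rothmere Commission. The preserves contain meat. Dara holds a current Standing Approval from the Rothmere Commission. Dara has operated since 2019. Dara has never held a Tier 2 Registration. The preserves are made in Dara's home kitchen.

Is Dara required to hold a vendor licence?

Exception (a) fails — no current Provisional Registration is held.
Exception (b) fails — sales are at private events, not a certified farmers' market.
Exception (c) requires that each item is individually labelled with the seller's name and address; but items are sold unlabelled, so (c) is unavailable.
Exception (d): a current Tier F Registration is held; an ingredient notice is displayed; a Cottage Food Declaration is on file — every condition holds. Applying paragraphs (h)–(n): (h) operates (a current Class 5 Exemption Letter is held), but is overridden by (i): (i) is engaged — the preserves contain meat. (j) would limit (i) — a current Standing Approval is held — but (k) sets (j) aside: (k) operates against (j): a current Category F Approval is held. (l) is engaged (some sales are to a restaurant for resale), but yields to (m): (m) is engaged — the reportable unit count is 58, less than the 62 limit. (n), which would lift (m), is not engaged — there is no Tier 2 Registration in force. So (d) applies.
All of (e)'s requirements are met (aggregate throughput is 910 units, meeting the 800 units threshold; the seller is a natural person). But: (o) operates against (e): a current Class C Clearance is held. Exception (e) does not apply.

No — exception (d) applies; Dara is not required to hold a vendor licence.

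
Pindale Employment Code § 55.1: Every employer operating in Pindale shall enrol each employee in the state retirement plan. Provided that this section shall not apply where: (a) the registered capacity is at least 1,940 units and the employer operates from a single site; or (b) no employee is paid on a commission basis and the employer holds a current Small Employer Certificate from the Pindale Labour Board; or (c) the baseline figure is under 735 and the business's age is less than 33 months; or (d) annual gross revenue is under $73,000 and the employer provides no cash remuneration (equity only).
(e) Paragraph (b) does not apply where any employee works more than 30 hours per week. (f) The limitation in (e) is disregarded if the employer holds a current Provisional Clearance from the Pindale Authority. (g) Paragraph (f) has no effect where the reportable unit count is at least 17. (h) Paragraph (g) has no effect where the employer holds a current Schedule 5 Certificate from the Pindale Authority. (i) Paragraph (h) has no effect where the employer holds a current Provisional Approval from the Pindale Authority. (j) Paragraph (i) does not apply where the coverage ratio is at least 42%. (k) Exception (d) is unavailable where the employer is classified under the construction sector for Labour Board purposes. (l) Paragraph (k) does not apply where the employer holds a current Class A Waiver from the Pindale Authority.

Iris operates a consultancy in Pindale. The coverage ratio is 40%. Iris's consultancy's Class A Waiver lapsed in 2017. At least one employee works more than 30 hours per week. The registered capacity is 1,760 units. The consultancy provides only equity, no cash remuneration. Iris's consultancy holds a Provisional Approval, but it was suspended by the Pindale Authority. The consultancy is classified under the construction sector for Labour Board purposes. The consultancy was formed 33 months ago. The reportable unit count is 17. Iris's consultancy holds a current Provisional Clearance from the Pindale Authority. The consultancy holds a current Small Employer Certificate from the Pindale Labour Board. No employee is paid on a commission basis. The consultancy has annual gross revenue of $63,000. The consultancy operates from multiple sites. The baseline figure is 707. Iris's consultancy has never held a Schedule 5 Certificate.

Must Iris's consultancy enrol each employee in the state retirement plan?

Yes — Iris's consultancy must enrol each employee in the state retirement plan.

Exception (a) does not apply: the registered capacity is 1,760 units, short of 1,940 units.
All of (b)'s requirements are met (no employee is paid on commission; a current Small Employer Certificate is held). Turning to paragraphs (e)–(j): (e) operates — at least one employee exceeds 30 hours/week. (f) would limit (e) — a current Provisional Clearance is held — but (g) sets (f) aside: (g) applies — the reportable unit count is 17, meeting the 17 threshold. (h) does not operate here (no current Schedule 5 Certificate is held), so (g) stands. So (b) is unavailable.
Exception (c) requires that the business's age is less than 33 months; but the business's age is 33 months, not less than 33 months, so (c) is unavailable.
Exception (d) is satisfied on its face — annual gross revenue is $63,000, under the $73,000 limit; remuneration is equity-only. However, paragraphs (k)–(l) must be considered: (k) operates against (d): the consultancy is classified under the construction sector. (l), which would lift (k), is inapplicable — the Class A Waiver is not current. Exception (d) does not apply.
No exception displaces § 55.1.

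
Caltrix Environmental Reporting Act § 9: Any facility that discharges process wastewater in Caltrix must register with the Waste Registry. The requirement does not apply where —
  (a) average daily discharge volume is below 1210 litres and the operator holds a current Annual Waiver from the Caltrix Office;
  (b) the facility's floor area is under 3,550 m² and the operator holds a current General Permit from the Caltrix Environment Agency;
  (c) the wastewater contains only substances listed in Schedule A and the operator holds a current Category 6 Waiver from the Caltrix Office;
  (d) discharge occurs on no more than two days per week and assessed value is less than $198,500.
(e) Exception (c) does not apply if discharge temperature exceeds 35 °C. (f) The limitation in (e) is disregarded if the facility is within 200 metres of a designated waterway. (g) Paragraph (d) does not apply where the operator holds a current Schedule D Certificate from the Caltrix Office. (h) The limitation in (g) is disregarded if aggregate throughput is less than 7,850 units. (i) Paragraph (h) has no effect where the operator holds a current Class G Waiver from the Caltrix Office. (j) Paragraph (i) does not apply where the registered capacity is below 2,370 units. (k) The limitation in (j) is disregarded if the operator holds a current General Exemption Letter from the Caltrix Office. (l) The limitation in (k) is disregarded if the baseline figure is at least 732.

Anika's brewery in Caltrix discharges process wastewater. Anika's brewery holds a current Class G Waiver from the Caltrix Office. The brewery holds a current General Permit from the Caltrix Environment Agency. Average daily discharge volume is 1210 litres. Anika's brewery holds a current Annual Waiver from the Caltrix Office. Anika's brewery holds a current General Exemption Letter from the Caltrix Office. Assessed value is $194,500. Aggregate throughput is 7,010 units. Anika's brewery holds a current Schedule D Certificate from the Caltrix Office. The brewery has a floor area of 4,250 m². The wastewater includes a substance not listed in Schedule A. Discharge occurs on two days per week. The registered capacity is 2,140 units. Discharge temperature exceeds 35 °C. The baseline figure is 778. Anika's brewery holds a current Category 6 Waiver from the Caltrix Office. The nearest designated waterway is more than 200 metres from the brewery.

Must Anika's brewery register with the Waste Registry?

No — exception (d) applies; Anika's brewery is not required to register with the Waste Registry.

Exception (a) fails — average daily discharge volume is 1210 litres, not below 1210 litres.
Exception (b) requires that the facility's floor area is under 3,550 m²; but the facility's floor area is 4,250 m², not under 3,550 m², so (b) is unavailable.
Exception (c) does not apply: the wastewater includes a non-Schedule-A substance.
All of (d)'s requirements are met (discharge occurs on no more than two days per week; assessed value is $194,500, less than the $198,500 limit). As to paragraphs (g)–(l): (g) is engaged (a current Schedule D Certificate is held), but is overridden by (h): (h) operates — aggregate throughput is 7,010 units, less than the 7,850 units limit. (i) is engaged (a current Class G Waiver is held), but is overridden by (j): (j) operates against (i): the registered capacity is 2,140 units, below the 2,370 units limit. (k) operates (a current General Exemption Letter is held), but is set aside by (l): (l) operates against (k): the baseline figure is 778, meeting the 732 threshold. (d) remains available.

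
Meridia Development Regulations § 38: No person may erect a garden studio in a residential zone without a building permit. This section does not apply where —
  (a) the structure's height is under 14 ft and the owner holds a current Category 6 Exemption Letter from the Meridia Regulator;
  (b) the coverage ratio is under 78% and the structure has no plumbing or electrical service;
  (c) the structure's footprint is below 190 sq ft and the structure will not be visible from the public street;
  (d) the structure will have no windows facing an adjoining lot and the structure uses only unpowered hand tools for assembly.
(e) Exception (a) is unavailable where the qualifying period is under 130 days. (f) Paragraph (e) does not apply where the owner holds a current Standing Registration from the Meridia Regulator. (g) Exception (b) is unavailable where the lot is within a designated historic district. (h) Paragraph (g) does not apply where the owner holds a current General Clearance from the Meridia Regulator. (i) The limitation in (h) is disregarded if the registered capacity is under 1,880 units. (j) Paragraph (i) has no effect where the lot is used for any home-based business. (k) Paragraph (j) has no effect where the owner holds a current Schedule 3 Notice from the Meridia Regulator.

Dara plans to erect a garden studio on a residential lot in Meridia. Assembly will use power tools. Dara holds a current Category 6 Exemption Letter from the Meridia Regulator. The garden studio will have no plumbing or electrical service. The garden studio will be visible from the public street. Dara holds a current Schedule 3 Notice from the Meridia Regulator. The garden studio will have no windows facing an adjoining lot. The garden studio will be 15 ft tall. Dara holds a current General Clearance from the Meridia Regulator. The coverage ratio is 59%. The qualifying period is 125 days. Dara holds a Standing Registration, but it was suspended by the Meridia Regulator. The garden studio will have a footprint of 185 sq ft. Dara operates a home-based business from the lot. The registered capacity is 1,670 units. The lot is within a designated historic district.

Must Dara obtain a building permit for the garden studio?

Yes — Dara must obtain a building permit.

Exception (a) does not apply: the structure's height is 15 ft, not under 14 ft.
All of (b)'s requirements are met (the coverage ratio is 59%, under the 78% limit; there is no plumbing or electrical service). However, paragraphs (g)–(k) must be considered: (g) is engaged — the lot is in a historic district. (h) would limit (g) — a current General Clearance is held — but (i) sets (h) aside: (i) operates against (h): the registered capacity is 1,670 units, under the 1,880 units limit. (j) is triggered (a home-based business operates on the lot), but is itself disapplied by (k): (k) operates against (j): a current Schedule 3 Notice is held. (b) is therefore removed.
Exception (c) requires that the structure will not be visible from the public street; but the structure will be visible from the street, so (c) is unavailable.
Exception (d) fails — assembly uses power tools.
Every exception is unavailable, so the rule governs.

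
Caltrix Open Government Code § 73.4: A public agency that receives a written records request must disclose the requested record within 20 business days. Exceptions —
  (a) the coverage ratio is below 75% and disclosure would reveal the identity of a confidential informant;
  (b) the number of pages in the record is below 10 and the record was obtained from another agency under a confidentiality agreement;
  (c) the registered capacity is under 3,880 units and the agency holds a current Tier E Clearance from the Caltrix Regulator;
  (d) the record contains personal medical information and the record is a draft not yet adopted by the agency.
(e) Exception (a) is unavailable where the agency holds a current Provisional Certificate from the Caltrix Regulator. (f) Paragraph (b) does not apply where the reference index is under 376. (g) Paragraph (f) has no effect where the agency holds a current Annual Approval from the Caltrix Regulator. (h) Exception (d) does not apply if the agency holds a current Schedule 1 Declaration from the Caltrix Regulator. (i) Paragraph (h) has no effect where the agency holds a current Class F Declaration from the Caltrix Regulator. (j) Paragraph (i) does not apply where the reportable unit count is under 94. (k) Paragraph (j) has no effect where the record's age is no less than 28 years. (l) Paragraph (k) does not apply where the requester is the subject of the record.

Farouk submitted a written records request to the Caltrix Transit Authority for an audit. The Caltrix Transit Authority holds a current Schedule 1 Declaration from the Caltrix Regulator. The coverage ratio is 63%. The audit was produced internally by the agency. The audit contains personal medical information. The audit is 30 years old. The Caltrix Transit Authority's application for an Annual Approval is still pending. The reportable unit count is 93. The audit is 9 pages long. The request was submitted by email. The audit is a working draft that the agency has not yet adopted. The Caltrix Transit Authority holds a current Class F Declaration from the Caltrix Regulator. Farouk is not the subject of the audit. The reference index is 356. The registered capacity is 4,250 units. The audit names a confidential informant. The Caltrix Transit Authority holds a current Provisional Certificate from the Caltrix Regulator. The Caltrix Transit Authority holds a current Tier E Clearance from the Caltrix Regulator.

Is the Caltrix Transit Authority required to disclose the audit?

No — exception (d) applies; the Caltrix Transit Authority is not required to disclose the audit.

Exception (a): the coverage ratio is 63%, below the 75% limit; the audit names a confidential informant — every condition holds. But: (e) operates against (a): a current Provisional Certificate is held. (a) is therefore removed.
Exception (b) requires that the record was obtained from another agency under a confidentiality agreement; but the audit was produced internally, so (b) is unavailable.
Exception (c) does not apply: the registered capacity is 4,250 units, not under 3,880 units.
Exception (d): the audit contains personal medical information; the audit is an unadopted draft — every condition holds. As to paragraphs (h)–(l): (h) would limit (d) — a current Schedule 1 Declaration is held — but (i) sets (h) aside: (i) operates against (h): a current Class F Declaration is held. (j) is triggered (the reportable unit count is 93, under the 94 limit), but yields to (k): (k) applies — the record's age is 30 years, meeting the 28 years threshold. (l) is not engaged (Farouk is not the subject of the audit), so (k) stands. (d) remains available.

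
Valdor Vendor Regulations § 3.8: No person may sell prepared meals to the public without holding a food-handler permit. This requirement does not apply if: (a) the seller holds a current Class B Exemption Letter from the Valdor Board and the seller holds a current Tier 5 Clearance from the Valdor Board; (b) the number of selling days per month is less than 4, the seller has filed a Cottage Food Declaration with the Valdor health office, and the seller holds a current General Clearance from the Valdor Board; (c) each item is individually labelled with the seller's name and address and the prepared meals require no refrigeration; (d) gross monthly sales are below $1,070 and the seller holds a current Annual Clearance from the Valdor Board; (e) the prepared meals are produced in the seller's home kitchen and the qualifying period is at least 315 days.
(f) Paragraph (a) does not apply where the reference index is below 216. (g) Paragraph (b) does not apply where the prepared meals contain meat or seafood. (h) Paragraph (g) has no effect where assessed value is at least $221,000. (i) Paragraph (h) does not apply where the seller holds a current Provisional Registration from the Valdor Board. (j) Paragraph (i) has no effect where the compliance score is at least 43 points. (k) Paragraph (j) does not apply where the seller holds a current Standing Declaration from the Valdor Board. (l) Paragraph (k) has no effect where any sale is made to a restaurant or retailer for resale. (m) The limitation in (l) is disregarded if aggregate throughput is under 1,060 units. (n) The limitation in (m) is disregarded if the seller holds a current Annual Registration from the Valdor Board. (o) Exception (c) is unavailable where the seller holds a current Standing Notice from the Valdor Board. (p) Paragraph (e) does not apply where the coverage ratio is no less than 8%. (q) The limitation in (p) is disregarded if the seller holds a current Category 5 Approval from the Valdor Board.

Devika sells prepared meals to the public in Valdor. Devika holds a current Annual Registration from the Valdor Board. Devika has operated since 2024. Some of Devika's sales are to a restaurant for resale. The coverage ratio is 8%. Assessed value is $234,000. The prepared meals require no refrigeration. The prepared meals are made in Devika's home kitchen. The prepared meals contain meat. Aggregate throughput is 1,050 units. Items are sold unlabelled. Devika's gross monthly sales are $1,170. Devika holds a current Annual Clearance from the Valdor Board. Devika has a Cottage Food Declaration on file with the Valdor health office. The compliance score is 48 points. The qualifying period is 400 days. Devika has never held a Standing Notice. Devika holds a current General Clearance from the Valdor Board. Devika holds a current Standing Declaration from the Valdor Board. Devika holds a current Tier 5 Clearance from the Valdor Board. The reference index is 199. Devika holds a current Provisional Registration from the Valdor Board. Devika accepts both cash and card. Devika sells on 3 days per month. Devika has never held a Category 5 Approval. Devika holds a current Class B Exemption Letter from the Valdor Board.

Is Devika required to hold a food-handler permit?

No — exception (b) applies; Devika is not required to hold a food-handler permit.

Exception (a)'s conditions are all satisfied: a current Class B Exemption Letter is held; a current Tier 5 Clearance is held. But applying paragraph (f): (f) operates against (a): the reference index is 199, below the 216 limit. (a) is therefore removed.
Exception (b)'s conditions are all satisfied: the number of selling days per month is 3, less than the 4 limit; a Cottage Food Declaration is on file; a current General Clearance is held. Applying paragraphs (g)–(n): (g) is triggered (the prepared meals contain meat), but is overridden by (h): (h) applies — assessed value is $234,000, meeting the $221,000 threshold. (i) applies (a current Provisional Registration is held), but is displaced by (j): (j) operates against (i): the compliance score is 48 points, meeting the 43 points threshold. (k) would limit (j) — a current Standing Declaration is held — but (l) sets (k) aside: (l) operates against (k): some sales are to a restaurant for resale. (m) is triggered (aggregate throughput is 1,050 units, under the 1,060 units limit), but is displaced by (n): (n) operates against (m): a current Annual Registration is held. (b) remains available.
Exception (c) fails — items are sold unlabelled.
Exception (d) fails — gross monthly sales are $1,170, not below $1,070.
Exception (e)'s conditions are all satisfied: the prepared meals are home-kitchen produced; the qualifying period is 400 days, meeting the 315 days threshold. But applying paragraphs (p)–(q): (p) operates — the coverage ratio is 8%, meeting the 8% threshold. (q), which would lift (p), is inapplicable — the Category 5 Approval is not current. So (e) is unavailable.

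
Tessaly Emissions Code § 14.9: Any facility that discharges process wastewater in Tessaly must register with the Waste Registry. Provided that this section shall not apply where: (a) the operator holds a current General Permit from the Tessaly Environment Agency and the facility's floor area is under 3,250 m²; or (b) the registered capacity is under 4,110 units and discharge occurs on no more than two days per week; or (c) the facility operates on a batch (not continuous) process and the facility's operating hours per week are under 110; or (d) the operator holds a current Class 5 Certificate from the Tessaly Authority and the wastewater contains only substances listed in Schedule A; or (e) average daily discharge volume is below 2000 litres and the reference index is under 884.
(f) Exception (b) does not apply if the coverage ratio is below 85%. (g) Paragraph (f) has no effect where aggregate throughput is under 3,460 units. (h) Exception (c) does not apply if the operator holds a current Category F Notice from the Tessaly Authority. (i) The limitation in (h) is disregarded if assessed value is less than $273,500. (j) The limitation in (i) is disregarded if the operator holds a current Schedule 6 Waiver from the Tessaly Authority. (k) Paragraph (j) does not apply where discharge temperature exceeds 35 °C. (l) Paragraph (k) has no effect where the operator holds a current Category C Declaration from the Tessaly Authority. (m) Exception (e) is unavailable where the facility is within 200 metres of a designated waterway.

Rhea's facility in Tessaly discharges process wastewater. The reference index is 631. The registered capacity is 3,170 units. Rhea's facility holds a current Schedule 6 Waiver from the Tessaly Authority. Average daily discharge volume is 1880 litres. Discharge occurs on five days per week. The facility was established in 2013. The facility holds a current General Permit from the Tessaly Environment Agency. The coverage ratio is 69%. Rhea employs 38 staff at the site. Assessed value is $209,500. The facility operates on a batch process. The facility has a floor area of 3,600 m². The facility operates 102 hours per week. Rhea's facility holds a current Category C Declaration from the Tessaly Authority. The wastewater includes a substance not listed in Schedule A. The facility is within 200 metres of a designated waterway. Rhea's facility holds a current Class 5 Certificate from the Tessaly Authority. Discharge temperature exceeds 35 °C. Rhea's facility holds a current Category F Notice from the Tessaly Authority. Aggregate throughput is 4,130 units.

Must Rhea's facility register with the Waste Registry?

Exception (a) fails — the facility's floor area is 3,600 m², not under 3,250 m².
Exception (b) does not apply: discharge occurs on five days per week.
Exception (c) is satisfied on its face — the facility operates on a batch process; the facility's operating hours per week are 102, under the 110 limit. But: (h) operates against (c): a current Category F Notice is held. (i) operates (assessed value is $209,500, less than the $273,500 limit), but is set aside by (j): (j) operates — a current Schedule 6 Waiver is held. (k) applies (discharge temperature exceeds 35 °C), but is overridden by (l): (l) operates against (k): a current Category C Declaration is held. So (c) is unavailable.
Exception (d) fails — the wastewater includes a non-Schedule-A substance.
Exception (e)'s conditions are all satisfied: average daily discharge volume is 1880 litres, below the 2000 litres limit; the reference index is 631, under the 884 limit. However, paragraph (m) must be considered: (m) operates against (e): the facility is within 200 m of a designated waterway. (e) is therefore removed.
No exception is made out. Rhea's facility falls within the general rule.

Yes — Rhea's facility must register with the Waste Registry.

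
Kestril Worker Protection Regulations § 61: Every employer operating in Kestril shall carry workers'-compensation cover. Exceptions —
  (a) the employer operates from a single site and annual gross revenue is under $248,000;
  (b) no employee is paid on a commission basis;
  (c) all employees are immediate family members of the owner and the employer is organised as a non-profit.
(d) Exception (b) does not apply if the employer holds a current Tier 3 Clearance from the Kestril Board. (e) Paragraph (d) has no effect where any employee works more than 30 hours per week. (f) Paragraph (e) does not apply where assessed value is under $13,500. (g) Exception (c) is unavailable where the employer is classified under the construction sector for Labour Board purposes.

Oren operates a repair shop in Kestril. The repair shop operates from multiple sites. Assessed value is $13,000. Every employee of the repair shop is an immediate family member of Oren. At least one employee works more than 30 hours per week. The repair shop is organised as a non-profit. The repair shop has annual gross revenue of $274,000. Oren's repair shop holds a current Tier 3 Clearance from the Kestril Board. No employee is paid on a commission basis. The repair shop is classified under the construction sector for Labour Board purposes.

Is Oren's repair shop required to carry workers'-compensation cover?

Exception (a) does not apply: the employer operates from multiple sites.
All of (b)'s requirements are met (no employee is paid on commission). However, paragraphs (d)–(f) must be considered: (d) is triggered — a current Tier 3 Clearance is held. (e) would limit (d) — at least one employee exceeds 30 hours/week — but (f) sets (e) aside: (f) operates against (e): assessed value is $13,000, under the $13,500 limit. (b) is therefore removed.
Exception (c) is satisfied on its face — every employee is an immediate family member; the employer is a non-profit. But applying paragraph (g): (g) operates — the repair shop is classified under the construction sector. So (c) is unavailable.
No exception applies. The general rule governs.

Yes — Oren's repair shop must carry workers'-compensation cover.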